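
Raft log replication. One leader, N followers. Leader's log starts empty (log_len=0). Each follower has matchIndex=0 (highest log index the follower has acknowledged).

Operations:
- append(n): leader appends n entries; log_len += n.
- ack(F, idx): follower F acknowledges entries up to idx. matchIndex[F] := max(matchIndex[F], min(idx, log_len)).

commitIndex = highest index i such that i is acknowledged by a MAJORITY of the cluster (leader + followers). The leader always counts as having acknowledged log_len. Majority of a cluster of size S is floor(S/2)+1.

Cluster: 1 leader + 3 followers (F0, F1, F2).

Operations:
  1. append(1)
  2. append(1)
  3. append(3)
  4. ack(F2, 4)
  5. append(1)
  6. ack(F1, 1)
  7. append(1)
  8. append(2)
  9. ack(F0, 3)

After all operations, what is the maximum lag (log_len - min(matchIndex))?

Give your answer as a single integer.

Op 1: append 1 -> log_len=1
Op 2: append 1 -> log_len=2
Op 3: append 3 -> log_len=5
Op 4: F2 acks idx 4 -> match: F0=0 F1=0 F2=4; commitIndex=0
Op 5: append 1 -> log_len=6
Op 6: F1 acks idx 1 -> match: F0=0 F1=1 F2=4; commitIndex=1
Op 7: append 1 -> log_len=7
Op 8: append 2 -> log_len=9
Op 9: F0 acks idx 3 -> match: F0=3 F1=1 F2=4; commitIndex=3

Answer: 8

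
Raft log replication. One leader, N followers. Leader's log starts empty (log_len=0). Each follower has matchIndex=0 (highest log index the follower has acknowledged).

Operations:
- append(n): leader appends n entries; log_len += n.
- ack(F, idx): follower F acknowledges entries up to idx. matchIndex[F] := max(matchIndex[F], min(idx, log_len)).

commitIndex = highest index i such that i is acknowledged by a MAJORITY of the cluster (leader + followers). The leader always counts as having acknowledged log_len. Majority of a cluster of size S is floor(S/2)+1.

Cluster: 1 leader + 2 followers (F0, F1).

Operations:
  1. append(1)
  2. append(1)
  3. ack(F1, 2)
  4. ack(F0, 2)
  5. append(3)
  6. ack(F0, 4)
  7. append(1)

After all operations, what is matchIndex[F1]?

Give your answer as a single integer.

Answer: 2

Derivation:
Op 1: append 1 -> log_len=1
Op 2: append 1 -> log_len=2
Op 3: F1 acks idx 2 -> match: F0=0 F1=2; commitIndex=2
Op 4: F0 acks idx 2 -> match: F0=2 F1=2; commitIndex=2
Op 5: append 3 -> log_len=5
Op 6: F0 acks idx 4 -> match: F0=4 F1=2; commitIndex=4
Op 7: append 1 -> log_len=6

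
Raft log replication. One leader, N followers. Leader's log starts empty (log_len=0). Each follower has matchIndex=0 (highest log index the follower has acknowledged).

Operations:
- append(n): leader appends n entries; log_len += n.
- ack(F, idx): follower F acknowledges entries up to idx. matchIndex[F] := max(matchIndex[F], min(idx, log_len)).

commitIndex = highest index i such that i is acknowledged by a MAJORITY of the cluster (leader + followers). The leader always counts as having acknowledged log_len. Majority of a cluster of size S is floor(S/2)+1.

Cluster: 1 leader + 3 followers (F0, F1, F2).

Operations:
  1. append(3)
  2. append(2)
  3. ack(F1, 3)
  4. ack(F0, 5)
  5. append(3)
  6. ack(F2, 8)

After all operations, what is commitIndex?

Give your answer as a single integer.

Op 1: append 3 -> log_len=3
Op 2: append 2 -> log_len=5
Op 3: F1 acks idx 3 -> match: F0=0 F1=3 F2=0; commitIndex=0
Op 4: F0 acks idx 5 -> match: F0=5 F1=3 F2=0; commitIndex=3
Op 5: append 3 -> log_len=8
Op 6: F2 acks idx 8 -> match: F0=5 F1=3 F2=8; commitIndex=5

Answer: 5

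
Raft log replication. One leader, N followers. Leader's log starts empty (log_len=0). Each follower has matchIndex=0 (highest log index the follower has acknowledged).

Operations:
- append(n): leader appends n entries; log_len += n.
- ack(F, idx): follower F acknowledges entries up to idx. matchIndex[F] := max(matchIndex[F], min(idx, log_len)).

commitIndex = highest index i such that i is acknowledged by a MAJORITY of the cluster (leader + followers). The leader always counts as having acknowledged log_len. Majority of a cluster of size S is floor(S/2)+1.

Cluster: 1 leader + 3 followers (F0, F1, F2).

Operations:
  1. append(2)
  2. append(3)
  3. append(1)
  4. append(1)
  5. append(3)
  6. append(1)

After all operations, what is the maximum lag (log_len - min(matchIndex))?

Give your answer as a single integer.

Answer: 11

Derivation:
Op 1: append 2 -> log_len=2
Op 2: append 3 -> log_len=5
Op 3: append 1 -> log_len=6
Op 4: append 1 -> log_len=7
Op 5: append 3 -> log_len=10
Op 6: append 1 -> log_len=11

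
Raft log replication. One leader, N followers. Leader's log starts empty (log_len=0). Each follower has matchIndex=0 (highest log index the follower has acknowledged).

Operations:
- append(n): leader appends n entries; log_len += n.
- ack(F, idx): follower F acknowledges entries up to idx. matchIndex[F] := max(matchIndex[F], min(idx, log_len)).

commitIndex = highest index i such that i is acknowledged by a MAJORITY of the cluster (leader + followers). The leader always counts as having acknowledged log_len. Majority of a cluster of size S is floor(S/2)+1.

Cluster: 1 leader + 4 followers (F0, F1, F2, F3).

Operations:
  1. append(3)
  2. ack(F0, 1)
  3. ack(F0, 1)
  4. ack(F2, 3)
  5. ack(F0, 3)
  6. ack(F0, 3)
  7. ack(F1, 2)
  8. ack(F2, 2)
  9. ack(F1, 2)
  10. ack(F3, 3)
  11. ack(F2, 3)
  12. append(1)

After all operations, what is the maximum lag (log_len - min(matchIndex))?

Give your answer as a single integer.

Answer: 2

Derivation:
Op 1: append 3 -> log_len=3
Op 2: F0 acks idx 1 -> match: F0=1 F1=0 F2=0 F3=0; commitIndex=0
Op 3: F0 acks idx 1 -> match: F0=1 F1=0 F2=0 F3=0; commitIndex=0
Op 4: F2 acks idx 3 -> match: F0=1 F1=0 F2=3 F3=0; commitIndex=1
Op 5: F0 acks idx 3 -> match: F0=3 F1=0 F2=3 F3=0; commitIndex=3
Op 6: F0 acks idx 3 -> match: F0=3 F1=0 F2=3 F3=0; commitIndex=3
Op 7: F1 acks idx 2 -> match: F0=3 F1=2 F2=3 F3=0; commitIndex=3
Op 8: F2 acks idx 2 -> match: F0=3 F1=2 F2=3 F3=0; commitIndex=3
Op 9: F1 acks idx 2 -> match: F0=3 F1=2 F2=3 F3=0; commitIndex=3
Op 10: F3 acks idx 3 -> match: F0=3 F1=2 F2=3 F3=3; commitIndex=3
Op 11: F2 acks idx 3 -> match: F0=3 F1=2 F2=3 F3=3; commitIndex=3
Op 12: append 1 -> log_len=4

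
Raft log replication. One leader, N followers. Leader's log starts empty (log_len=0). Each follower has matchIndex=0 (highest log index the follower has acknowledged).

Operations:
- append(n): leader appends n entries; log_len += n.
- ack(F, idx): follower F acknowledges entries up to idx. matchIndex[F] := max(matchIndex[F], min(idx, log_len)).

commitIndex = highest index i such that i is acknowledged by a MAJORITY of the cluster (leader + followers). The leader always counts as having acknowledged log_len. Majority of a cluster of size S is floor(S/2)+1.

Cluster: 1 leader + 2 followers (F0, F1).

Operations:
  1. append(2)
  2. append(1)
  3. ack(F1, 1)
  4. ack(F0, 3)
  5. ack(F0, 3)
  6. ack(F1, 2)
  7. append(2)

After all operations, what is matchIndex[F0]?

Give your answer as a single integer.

Answer: 3

Derivation:
Op 1: append 2 -> log_len=2
Op 2: append 1 -> log_len=3
Op 3: F1 acks idx 1 -> match: F0=0 F1=1; commitIndex=1
Op 4: F0 acks idx 3 -> match: F0=3 F1=1; commitIndex=3
Op 5: F0 acks idx 3 -> match: F0=3 F1=1; commitIndex=3
Op 6: F1 acks idx 2 -> match: F0=3 F1=2; commitIndex=3
Op 7: append 2 -> log_len=5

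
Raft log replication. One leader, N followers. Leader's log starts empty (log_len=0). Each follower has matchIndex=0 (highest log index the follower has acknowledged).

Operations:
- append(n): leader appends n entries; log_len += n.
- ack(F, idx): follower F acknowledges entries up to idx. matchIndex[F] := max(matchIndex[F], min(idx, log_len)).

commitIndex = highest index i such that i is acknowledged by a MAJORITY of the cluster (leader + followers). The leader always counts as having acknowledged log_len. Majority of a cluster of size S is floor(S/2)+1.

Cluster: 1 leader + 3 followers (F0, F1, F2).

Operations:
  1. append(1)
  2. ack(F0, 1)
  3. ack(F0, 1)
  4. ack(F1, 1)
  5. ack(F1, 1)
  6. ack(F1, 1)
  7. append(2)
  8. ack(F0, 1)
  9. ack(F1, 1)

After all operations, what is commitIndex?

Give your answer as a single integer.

Op 1: append 1 -> log_len=1
Op 2: F0 acks idx 1 -> match: F0=1 F1=0 F2=0; commitIndex=0
Op 3: F0 acks idx 1 -> match: F0=1 F1=0 F2=0; commitIndex=0
Op 4: F1 acks idx 1 -> match: F0=1 F1=1 F2=0; commitIndex=1
Op 5: F1 acks idx 1 -> match: F0=1 F1=1 F2=0; commitIndex=1
Op 6: F1 acks idx 1 -> match: F0=1 F1=1 F2=0; commitIndex=1
Op 7: append 2 -> log_len=3
Op 8: F0 acks idx 1 -> match: F0=1 F1=1 F2=0; commitIndex=1
Op 9: F1 acks idx 1 -> match: F0=1 F1=1 F2=0; commitIndex=1

Answer: 1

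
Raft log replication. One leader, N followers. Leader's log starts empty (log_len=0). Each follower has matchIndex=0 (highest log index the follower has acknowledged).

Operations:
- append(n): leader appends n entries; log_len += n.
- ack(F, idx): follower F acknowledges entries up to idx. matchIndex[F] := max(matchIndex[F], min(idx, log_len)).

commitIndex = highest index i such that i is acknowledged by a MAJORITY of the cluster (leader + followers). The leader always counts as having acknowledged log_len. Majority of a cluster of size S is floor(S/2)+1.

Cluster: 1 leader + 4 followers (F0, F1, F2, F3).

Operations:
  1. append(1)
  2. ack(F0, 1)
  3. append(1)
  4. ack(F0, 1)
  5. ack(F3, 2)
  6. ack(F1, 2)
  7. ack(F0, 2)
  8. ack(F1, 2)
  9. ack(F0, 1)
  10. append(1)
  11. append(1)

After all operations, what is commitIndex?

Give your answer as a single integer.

Op 1: append 1 -> log_len=1
Op 2: F0 acks idx 1 -> match: F0=1 F1=0 F2=0 F3=0; commitIndex=0
Op 3: append 1 -> log_len=2
Op 4: F0 acks idx 1 -> match: F0=1 F1=0 F2=0 F3=0; commitIndex=0
Op 5: F3 acks idx 2 -> match: F0=1 F1=0 F2=0 F3=2; commitIndex=1
Op 6: F1 acks idx 2 -> match: F0=1 F1=2 F2=0 F3=2; commitIndex=2
Op 7: F0 acks idx 2 -> match: F0=2 F1=2 F2=0 F3=2; commitIndex=2
Op 8: F1 acks idx 2 -> match: F0=2 F1=2 F2=0 F3=2; commitIndex=2
Op 9: F0 acks idx 1 -> match: F0=2 F1=2 F2=0 F3=2; commitIndex=2
Op 10: append 1 -> log_len=3
Op 11: append 1 -> log_len=4

Answer: 2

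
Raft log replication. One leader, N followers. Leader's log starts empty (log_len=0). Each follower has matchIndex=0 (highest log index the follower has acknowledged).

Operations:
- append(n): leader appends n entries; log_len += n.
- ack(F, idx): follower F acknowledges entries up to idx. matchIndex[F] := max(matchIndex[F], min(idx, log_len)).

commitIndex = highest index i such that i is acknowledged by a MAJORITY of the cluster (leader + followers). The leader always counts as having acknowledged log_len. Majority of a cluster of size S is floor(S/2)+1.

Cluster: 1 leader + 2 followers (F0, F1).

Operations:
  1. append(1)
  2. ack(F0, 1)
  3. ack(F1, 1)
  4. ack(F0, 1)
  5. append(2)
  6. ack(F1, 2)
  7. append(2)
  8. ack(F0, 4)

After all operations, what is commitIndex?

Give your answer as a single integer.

Op 1: append 1 -> log_len=1
Op 2: F0 acks idx 1 -> match: F0=1 F1=0; commitIndex=1
Op 3: F1 acks idx 1 -> match: F0=1 F1=1; commitIndex=1
Op 4: F0 acks idx 1 -> match: F0=1 F1=1; commitIndex=1
Op 5: append 2 -> log_len=3
Op 6: F1 acks idx 2 -> match: F0=1 F1=2; commitIndex=2
Op 7: append 2 -> log_len=5
Op 8: F0 acks idx 4 -> match: F0=4 F1=2; commitIndex=4

Answer: 4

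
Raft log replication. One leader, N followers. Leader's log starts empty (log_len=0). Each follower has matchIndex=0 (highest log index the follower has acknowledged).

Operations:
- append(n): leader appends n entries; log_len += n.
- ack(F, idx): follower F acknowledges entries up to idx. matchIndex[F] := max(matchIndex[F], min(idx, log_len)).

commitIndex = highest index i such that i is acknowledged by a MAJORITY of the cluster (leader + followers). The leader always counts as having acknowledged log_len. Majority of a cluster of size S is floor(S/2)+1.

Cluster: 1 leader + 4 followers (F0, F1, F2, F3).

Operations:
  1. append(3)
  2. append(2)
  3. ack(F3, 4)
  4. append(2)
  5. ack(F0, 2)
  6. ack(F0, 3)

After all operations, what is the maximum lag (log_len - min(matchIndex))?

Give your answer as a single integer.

Op 1: append 3 -> log_len=3
Op 2: append 2 -> log_len=5
Op 3: F3 acks idx 4 -> match: F0=0 F1=0 F2=0 F3=4; commitIndex=0
Op 4: append 2 -> log_len=7
Op 5: F0 acks idx 2 -> match: F0=2 F1=0 F2=0 F3=4; commitIndex=2
Op 6: F0 acks idx 3 -> match: F0=3 F1=0 F2=0 F3=4; commitIndex=3

Answer: 7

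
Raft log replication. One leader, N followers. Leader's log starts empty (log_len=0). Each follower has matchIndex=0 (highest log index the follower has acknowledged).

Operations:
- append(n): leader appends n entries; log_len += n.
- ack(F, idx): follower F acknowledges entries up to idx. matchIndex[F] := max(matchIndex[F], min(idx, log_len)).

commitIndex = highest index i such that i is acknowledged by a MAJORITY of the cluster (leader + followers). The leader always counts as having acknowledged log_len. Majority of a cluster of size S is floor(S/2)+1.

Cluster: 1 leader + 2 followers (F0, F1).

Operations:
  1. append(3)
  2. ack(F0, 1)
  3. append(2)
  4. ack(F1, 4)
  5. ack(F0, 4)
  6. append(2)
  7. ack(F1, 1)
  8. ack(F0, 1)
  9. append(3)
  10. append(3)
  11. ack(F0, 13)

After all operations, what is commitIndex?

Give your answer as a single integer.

Answer: 13

Derivation:
Op 1: append 3 -> log_len=3
Op 2: F0 acks idx 1 -> match: F0=1 F1=0; commitIndex=1
Op 3: append 2 -> log_len=5
Op 4: F1 acks idx 4 -> match: F0=1 F1=4; commitIndex=4
Op 5: F0 acks idx 4 -> match: F0=4 F1=4; commitIndex=4
Op 6: append 2 -> log_len=7
Op 7: F1 acks idx 1 -> match: F0=4 F1=4; commitIndex=4
Op 8: F0 acks idx 1 -> match: F0=4 F1=4; commitIndex=4
Op 9: append 3 -> log_len=10
Op 10: append 3 -> log_len=13
Op 11: F0 acks idx 13 -> match: F0=13 F1=4; commitIndex=13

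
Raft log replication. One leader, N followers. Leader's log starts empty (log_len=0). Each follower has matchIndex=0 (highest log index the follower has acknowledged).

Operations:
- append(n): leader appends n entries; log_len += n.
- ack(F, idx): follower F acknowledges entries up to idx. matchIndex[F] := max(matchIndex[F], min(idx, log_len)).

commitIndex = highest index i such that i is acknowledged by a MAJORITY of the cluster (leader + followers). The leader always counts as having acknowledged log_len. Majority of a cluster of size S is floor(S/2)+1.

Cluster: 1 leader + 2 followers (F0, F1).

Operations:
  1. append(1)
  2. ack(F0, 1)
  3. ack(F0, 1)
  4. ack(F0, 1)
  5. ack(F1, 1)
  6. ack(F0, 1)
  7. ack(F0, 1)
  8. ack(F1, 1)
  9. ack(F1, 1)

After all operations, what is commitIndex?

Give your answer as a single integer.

Answer: 1

Derivation:
Op 1: append 1 -> log_len=1
Op 2: F0 acks idx 1 -> match: F0=1 F1=0; commitIndex=1
Op 3: F0 acks idx 1 -> match: F0=1 F1=0; commitIndex=1
Op 4: F0 acks idx 1 -> match: F0=1 F1=0; commitIndex=1
Op 5: F1 acks idx 1 -> match: F0=1 F1=1; commitIndex=1
Op 6: F0 acks idx 1 -> match: F0=1 F1=1; commitIndex=1
Op 7: F0 acks idx 1 -> match: F0=1 F1=1; commitIndex=1
Op 8: F1 acks idx 1 -> match: F0=1 F1=1; commitIndex=1
Op 9: F1 acks idx 1 -> match: F0=1 F1=1; commitIndex=1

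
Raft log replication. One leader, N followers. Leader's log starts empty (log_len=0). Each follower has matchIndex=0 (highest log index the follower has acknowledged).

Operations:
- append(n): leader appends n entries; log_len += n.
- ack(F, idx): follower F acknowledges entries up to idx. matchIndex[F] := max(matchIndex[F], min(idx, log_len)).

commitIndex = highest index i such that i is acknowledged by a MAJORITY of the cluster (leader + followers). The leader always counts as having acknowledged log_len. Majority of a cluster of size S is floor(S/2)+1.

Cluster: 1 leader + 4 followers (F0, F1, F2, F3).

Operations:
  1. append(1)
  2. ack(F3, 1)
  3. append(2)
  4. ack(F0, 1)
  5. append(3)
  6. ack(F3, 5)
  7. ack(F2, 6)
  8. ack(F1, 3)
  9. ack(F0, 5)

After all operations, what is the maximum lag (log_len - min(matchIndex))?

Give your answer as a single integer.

Op 1: append 1 -> log_len=1
Op 2: F3 acks idx 1 -> match: F0=0 F1=0 F2=0 F3=1; commitIndex=0
Op 3: append 2 -> log_len=3
Op 4: F0 acks idx 1 -> match: F0=1 F1=0 F2=0 F3=1; commitIndex=1
Op 5: append 3 -> log_len=6
Op 6: F3 acks idx 5 -> match: F0=1 F1=0 F2=0 F3=5; commitIndex=1
Op 7: F2 acks idx 6 -> match: F0=1 F1=0 F2=6 F3=5; commitIndex=5
Op 8: F1 acks idx 3 -> match: F0=1 F1=3 F2=6 F3=5; commitIndex=5
Op 9: F0 acks idx 5 -> match: F0=5 F1=3 F2=6 F3=5; commitIndex=5

Answer: 3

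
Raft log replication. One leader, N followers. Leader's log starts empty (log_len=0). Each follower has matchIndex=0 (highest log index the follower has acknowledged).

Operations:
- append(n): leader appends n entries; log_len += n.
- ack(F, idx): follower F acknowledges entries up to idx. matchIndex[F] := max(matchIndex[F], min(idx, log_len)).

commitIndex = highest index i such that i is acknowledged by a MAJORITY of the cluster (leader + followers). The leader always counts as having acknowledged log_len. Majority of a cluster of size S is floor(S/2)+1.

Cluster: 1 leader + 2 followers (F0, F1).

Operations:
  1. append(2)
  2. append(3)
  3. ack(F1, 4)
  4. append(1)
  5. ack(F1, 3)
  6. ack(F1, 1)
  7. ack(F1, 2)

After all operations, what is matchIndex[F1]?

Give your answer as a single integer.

Op 1: append 2 -> log_len=2
Op 2: append 3 -> log_len=5
Op 3: F1 acks idx 4 -> match: F0=0 F1=4; commitIndex=4
Op 4: append 1 -> log_len=6
Op 5: F1 acks idx 3 -> match: F0=0 F1=4; commitIndex=4
Op 6: F1 acks idx 1 -> match: F0=0 F1=4; commitIndex=4
Op 7: F1 acks idx 2 -> match: F0=0 F1=4; commitIndex=4

Answer: 4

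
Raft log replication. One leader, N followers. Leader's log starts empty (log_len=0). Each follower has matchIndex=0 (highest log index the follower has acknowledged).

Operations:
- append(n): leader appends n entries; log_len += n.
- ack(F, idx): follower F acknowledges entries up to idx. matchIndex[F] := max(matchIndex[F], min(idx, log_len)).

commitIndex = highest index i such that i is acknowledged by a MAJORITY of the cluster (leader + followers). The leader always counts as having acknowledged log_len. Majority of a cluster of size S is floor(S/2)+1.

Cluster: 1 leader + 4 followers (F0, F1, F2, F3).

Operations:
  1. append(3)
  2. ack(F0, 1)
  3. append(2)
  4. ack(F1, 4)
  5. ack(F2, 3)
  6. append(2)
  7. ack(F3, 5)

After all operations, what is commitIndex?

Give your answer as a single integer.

Answer: 4

Derivation:
Op 1: append 3 -> log_len=3
Op 2: F0 acks idx 1 -> match: F0=1 F1=0 F2=0 F3=0; commitIndex=0
Op 3: append 2 -> log_len=5
Op 4: F1 acks idx 4 -> match: F0=1 F1=4 F2=0 F3=0; commitIndex=1
Op 5: F2 acks idx 3 -> match: F0=1 F1=4 F2=3 F3=0; commitIndex=3
Op 6: append 2 -> log_len=7
Op 7: F3 acks idx 5 -> match: F0=1 F1=4 F2=3 F3=5; commitIndex=4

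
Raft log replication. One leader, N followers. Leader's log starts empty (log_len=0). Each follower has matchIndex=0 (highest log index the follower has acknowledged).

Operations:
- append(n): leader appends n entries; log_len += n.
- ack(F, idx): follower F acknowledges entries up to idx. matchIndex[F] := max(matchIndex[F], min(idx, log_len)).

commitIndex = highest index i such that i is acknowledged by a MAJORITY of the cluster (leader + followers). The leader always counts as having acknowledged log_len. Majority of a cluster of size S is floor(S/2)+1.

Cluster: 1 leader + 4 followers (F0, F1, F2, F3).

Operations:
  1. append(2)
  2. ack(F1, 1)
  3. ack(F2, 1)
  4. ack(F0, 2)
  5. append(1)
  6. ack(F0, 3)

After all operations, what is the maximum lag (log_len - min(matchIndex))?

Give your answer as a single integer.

Op 1: append 2 -> log_len=2
Op 2: F1 acks idx 1 -> match: F0=0 F1=1 F2=0 F3=0; commitIndex=0
Op 3: F2 acks idx 1 -> match: F0=0 F1=1 F2=1 F3=0; commitIndex=1
Op 4: F0 acks idx 2 -> match: F0=2 F1=1 F2=1 F3=0; commitIndex=1
Op 5: append 1 -> log_len=3
Op 6: F0 acks idx 3 -> match: F0=3 F1=1 F2=1 F3=0; commitIndex=1

Answer: 3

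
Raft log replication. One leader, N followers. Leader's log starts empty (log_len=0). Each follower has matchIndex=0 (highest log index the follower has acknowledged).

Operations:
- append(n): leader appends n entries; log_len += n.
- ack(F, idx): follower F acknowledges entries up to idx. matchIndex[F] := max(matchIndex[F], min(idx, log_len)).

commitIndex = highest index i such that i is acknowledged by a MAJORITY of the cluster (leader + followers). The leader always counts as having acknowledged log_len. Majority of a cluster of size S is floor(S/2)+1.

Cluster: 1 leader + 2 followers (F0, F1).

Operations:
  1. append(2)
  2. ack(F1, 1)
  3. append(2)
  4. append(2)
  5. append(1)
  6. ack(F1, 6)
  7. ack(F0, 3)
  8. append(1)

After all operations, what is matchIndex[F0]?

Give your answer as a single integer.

Op 1: append 2 -> log_len=2
Op 2: F1 acks idx 1 -> match: F0=0 F1=1; commitIndex=1
Op 3: append 2 -> log_len=4
Op 4: append 2 -> log_len=6
Op 5: append 1 -> log_len=7
Op 6: F1 acks idx 6 -> match: F0=0 F1=6; commitIndex=6
Op 7: F0 acks idx 3 -> match: F0=3 F1=6; commitIndex=6
Op 8: append 1 -> log_len=8

Answer: 3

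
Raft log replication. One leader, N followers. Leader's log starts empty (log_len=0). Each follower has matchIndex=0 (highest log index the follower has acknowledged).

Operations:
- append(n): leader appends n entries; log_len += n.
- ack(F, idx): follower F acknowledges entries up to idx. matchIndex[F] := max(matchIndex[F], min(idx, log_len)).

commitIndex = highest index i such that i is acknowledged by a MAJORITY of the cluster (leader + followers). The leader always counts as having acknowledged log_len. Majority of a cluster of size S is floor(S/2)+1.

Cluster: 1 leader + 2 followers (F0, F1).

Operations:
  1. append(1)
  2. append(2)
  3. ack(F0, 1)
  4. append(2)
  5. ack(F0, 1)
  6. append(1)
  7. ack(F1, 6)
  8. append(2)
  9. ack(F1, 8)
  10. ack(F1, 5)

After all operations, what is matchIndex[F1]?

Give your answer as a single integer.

Op 1: append 1 -> log_len=1
Op 2: append 2 -> log_len=3
Op 3: F0 acks idx 1 -> match: F0=1 F1=0; commitIndex=1
Op 4: append 2 -> log_len=5
Op 5: F0 acks idx 1 -> match: F0=1 F1=0; commitIndex=1
Op 6: append 1 -> log_len=6
Op 7: F1 acks idx 6 -> match: F0=1 F1=6; commitIndex=6
Op 8: append 2 -> log_len=8
Op 9: F1 acks idx 8 -> match: F0=1 F1=8; commitIndex=8
Op 10: F1 acks idx 5 -> match: F0=1 F1=8; commitIndex=8

Answer: 8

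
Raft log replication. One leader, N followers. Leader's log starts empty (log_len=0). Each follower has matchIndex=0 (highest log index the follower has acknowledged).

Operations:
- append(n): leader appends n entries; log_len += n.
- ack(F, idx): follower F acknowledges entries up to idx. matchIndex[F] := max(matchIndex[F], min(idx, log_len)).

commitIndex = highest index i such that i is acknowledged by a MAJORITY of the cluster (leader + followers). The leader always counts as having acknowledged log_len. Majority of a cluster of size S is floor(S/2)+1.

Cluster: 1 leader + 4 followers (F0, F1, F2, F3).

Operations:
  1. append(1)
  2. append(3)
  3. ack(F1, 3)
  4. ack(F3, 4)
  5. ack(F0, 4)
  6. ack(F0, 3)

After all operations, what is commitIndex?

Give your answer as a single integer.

Answer: 4

Derivation:
Op 1: append 1 -> log_len=1
Op 2: append 3 -> log_len=4
Op 3: F1 acks idx 3 -> match: F0=0 F1=3 F2=0 F3=0; commitIndex=0
Op 4: F3 acks idx 4 -> match: F0=0 F1=3 F2=0 F3=4; commitIndex=3
Op 5: F0 acks idx 4 -> match: F0=4 F1=3 F2=0 F3=4; commitIndex=4
Op 6: F0 acks idx 3 -> match: F0=4 F1=3 F2=0 F3=4; commitIndex=4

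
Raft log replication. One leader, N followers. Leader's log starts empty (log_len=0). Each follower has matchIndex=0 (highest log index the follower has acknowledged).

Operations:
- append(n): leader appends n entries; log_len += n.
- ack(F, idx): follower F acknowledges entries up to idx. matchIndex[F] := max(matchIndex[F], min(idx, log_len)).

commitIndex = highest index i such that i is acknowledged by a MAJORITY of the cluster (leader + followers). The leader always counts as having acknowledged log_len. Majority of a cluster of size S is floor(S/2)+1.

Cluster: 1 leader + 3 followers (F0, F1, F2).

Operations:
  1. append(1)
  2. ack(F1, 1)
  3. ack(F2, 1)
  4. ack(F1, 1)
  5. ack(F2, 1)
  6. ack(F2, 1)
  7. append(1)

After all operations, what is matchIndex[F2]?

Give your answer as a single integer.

Op 1: append 1 -> log_len=1
Op 2: F1 acks idx 1 -> match: F0=0 F1=1 F2=0; commitIndex=0
Op 3: F2 acks idx 1 -> match: F0=0 F1=1 F2=1; commitIndex=1
Op 4: F1 acks idx 1 -> match: F0=0 F1=1 F2=1; commitIndex=1
Op 5: F2 acks idx 1 -> match: F0=0 F1=1 F2=1; commitIndex=1
Op 6: F2 acks idx 1 -> match: F0=0 F1=1 F2=1; commitIndex=1
Op 7: append 1 -> log_len=2

Answer: 1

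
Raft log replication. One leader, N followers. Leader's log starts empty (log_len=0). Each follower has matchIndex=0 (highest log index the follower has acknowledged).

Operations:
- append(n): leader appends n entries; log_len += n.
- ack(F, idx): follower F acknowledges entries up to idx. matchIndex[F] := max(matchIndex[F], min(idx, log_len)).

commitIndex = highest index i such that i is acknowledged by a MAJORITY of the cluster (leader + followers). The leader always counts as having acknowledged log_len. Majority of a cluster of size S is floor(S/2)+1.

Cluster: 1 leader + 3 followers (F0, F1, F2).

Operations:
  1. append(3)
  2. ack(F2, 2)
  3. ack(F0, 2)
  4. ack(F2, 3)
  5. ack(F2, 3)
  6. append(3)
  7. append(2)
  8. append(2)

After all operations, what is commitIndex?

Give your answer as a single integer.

Op 1: append 3 -> log_len=3
Op 2: F2 acks idx 2 -> match: F0=0 F1=0 F2=2; commitIndex=0
Op 3: F0 acks idx 2 -> match: F0=2 F1=0 F2=2; commitIndex=2
Op 4: F2 acks idx 3 -> match: F0=2 F1=0 F2=3; commitIndex=2
Op 5: F2 acks idx 3 -> match: F0=2 F1=0 F2=3; commitIndex=2
Op 6: append 3 -> log_len=6
Op 7: append 2 -> log_len=8
Op 8: append 2 -> log_len=10

Answer: 2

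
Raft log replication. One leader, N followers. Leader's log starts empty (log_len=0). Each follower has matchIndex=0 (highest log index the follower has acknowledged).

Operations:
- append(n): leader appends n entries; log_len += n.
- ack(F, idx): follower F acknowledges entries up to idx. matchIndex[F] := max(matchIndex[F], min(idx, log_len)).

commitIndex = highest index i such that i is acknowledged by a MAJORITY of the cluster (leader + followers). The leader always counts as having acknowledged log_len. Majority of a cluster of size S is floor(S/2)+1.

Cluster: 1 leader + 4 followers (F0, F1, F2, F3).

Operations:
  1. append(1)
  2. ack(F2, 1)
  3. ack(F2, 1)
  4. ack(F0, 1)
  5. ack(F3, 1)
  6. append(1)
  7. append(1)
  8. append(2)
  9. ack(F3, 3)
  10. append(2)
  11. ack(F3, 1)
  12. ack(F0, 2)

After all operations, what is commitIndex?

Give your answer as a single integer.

Answer: 2

Derivation:
Op 1: append 1 -> log_len=1
Op 2: F2 acks idx 1 -> match: F0=0 F1=0 F2=1 F3=0; commitIndex=0
Op 3: F2 acks idx 1 -> match: F0=0 F1=0 F2=1 F3=0; commitIndex=0
Op 4: F0 acks idx 1 -> match: F0=1 F1=0 F2=1 F3=0; commitIndex=1
Op 5: F3 acks idx 1 -> match: F0=1 F1=0 F2=1 F3=1; commitIndex=1
Op 6: append 1 -> log_len=2
Op 7: append 1 -> log_len=3
Op 8: append 2 -> log_len=5
Op 9: F3 acks idx 3 -> match: F0=1 F1=0 F2=1 F3=3; commitIndex=1
Op 10: append 2 -> log_len=7
Op 11: F3 acks idx 1 -> match: F0=1 F1=0 F2=1 F3=3; commitIndex=1
Op 12: F0 acks idx 2 -> match: F0=2 F1=0 F2=1 F3=3; commitIndex=2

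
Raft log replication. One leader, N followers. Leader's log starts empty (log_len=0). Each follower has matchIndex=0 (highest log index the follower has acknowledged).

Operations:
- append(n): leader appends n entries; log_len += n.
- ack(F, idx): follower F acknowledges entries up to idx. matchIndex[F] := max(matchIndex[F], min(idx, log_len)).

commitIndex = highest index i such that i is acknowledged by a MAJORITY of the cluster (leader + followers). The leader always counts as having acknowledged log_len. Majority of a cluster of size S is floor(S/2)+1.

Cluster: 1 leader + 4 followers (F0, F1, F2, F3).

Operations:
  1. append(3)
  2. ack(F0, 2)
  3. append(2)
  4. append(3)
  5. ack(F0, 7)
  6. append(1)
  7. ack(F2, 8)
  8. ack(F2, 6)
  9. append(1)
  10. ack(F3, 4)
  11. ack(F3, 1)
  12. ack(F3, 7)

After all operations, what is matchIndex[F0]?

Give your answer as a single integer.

Answer: 7

Derivation:
Op 1: append 3 -> log_len=3
Op 2: F0 acks idx 2 -> match: F0=2 F1=0 F2=0 F3=0; commitIndex=0
Op 3: append 2 -> log_len=5
Op 4: append 3 -> log_len=8
Op 5: F0 acks idx 7 -> match: F0=7 F1=0 F2=0 F3=0; commitIndex=0
Op 6: append 1 -> log_len=9
Op 7: F2 acks idx 8 -> match: F0=7 F1=0 F2=8 F3=0; commitIndex=7
Op 8: F2 acks idx 6 -> match: F0=7 F1=0 F2=8 F3=0; commitIndex=7
Op 9: append 1 -> log_len=10
Op 10: F3 acks idx 4 -> match: F0=7 F1=0 F2=8 F3=4; commitIndex=7
Op 11: F3 acks idx 1 -> match: F0=7 F1=0 F2=8 F3=4; commitIndex=7
Op 12: F3 acks idx 7 -> match: F0=7 F1=0 F2=8 F3=7; commitIndex=7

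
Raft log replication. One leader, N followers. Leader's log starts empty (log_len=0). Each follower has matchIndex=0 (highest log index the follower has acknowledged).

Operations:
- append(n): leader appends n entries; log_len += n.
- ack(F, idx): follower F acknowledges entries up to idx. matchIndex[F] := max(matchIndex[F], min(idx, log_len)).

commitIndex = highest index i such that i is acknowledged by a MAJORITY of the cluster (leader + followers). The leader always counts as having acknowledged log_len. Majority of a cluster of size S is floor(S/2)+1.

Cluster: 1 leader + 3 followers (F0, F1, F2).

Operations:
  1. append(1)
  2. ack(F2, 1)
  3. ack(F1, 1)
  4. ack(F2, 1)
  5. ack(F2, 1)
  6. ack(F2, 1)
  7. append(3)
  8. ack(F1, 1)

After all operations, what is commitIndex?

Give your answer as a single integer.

Answer: 1

Derivation:
Op 1: append 1 -> log_len=1
Op 2: F2 acks idx 1 -> match: F0=0 F1=0 F2=1; commitIndex=0
Op 3: F1 acks idx 1 -> match: F0=0 F1=1 F2=1; commitIndex=1
Op 4: F2 acks idx 1 -> match: F0=0 F1=1 F2=1; commitIndex=1
Op 5: F2 acks idx 1 -> match: F0=0 F1=1 F2=1; commitIndex=1
Op 6: F2 acks idx 1 -> match: F0=0 F1=1 F2=1; commitIndex=1
Op 7: append 3 -> log_len=4
Op 8: F1 acks idx 1 -> match: F0=0 F1=1 F2=1; commitIndex=1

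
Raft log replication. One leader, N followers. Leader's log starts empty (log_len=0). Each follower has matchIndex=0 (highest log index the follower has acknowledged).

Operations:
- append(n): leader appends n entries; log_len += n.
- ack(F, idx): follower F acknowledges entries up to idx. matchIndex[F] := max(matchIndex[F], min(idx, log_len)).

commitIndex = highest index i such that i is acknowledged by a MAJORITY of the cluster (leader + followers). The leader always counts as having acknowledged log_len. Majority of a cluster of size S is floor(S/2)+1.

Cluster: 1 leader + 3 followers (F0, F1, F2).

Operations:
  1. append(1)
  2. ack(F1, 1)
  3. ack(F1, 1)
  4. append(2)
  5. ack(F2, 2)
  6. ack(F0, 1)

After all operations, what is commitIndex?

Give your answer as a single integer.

Answer: 1

Derivation:
Op 1: append 1 -> log_len=1
Op 2: F1 acks idx 1 -> match: F0=0 F1=1 F2=0; commitIndex=0
Op 3: F1 acks idx 1 -> match: F0=0 F1=1 F2=0; commitIndex=0
Op 4: append 2 -> log_len=3
Op 5: F2 acks idx 2 -> match: F0=0 F1=1 F2=2; commitIndex=1
Op 6: F0 acks idx 1 -> match: F0=1 F1=1 F2=2; commitIndex=1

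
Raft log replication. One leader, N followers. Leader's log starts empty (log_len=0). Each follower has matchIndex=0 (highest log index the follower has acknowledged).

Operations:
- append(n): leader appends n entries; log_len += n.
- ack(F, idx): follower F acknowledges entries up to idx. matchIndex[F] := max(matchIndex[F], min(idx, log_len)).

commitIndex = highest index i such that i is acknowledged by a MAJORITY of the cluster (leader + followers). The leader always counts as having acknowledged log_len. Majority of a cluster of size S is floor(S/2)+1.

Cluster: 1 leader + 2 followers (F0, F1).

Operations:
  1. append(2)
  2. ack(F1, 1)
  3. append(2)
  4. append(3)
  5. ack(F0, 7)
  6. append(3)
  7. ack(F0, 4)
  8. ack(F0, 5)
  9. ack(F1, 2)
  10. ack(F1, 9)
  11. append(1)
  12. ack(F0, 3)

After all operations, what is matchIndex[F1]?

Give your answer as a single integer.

Op 1: append 2 -> log_len=2
Op 2: F1 acks idx 1 -> match: F0=0 F1=1; commitIndex=1
Op 3: append 2 -> log_len=4
Op 4: append 3 -> log_len=7
Op 5: F0 acks idx 7 -> match: F0=7 F1=1; commitIndex=7
Op 6: append 3 -> log_len=10
Op 7: F0 acks idx 4 -> match: F0=7 F1=1; commitIndex=7
Op 8: F0 acks idx 5 -> match: F0=7 F1=1; commitIndex=7
Op 9: F1 acks idx 2 -> match: F0=7 F1=2; commitIndex=7
Op 10: F1 acks idx 9 -> match: F0=7 F1=9; commitIndex=9
Op 11: append 1 -> log_len=11
Op 12: F0 acks idx 3 -> match: F0=7 F1=9; commitIndex=9

Answer: 9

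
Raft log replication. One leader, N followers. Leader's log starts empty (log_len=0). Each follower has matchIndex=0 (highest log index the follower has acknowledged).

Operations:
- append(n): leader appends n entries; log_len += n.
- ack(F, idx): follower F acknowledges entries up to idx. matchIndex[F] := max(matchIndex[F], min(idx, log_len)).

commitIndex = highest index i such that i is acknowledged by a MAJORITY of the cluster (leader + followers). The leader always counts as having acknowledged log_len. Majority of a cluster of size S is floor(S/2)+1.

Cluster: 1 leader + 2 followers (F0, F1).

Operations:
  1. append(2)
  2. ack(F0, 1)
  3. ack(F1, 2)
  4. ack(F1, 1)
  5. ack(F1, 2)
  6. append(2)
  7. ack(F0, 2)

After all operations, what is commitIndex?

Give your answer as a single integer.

Answer: 2

Derivation:
Op 1: append 2 -> log_len=2
Op 2: F0 acks idx 1 -> match: F0=1 F1=0; commitIndex=1
Op 3: F1 acks idx 2 -> match: F0=1 F1=2; commitIndex=2
Op 4: F1 acks idx 1 -> match: F0=1 F1=2; commitIndex=2
Op 5: F1 acks idx 2 -> match: F0=1 F1=2; commitIndex=2
Op 6: append 2 -> log_len=4
Op 7: F0 acks idx 2 -> match: F0=2 F1=2; commitIndex=2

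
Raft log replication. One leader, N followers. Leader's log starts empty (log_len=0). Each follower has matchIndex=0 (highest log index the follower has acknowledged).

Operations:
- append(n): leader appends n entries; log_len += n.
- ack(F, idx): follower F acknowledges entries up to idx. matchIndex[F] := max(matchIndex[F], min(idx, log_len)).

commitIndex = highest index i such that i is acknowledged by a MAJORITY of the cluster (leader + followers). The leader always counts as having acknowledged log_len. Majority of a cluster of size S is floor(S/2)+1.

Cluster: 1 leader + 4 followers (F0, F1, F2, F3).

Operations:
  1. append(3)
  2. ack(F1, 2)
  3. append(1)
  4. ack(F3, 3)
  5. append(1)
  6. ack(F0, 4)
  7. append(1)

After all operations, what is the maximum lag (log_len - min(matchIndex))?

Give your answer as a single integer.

Op 1: append 3 -> log_len=3
Op 2: F1 acks idx 2 -> match: F0=0 F1=2 F2=0 F3=0; commitIndex=0
Op 3: append 1 -> log_len=4
Op 4: F3 acks idx 3 -> match: F0=0 F1=2 F2=0 F3=3; commitIndex=2
Op 5: append 1 -> log_len=5
Op 6: F0 acks idx 4 -> match: F0=4 F1=2 F2=0 F3=3; commitIndex=3
Op 7: append 1 -> log_len=6

Answer: 6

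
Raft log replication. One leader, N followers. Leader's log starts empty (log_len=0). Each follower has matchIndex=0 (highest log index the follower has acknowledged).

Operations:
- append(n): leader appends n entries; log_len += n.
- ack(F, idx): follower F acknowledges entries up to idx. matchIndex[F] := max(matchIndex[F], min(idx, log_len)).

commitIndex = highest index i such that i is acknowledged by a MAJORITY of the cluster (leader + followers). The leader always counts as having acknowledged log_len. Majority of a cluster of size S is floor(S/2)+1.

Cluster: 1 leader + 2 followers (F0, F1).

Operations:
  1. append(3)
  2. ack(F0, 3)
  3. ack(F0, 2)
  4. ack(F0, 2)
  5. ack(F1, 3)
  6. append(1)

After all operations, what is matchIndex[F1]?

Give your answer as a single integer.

Answer: 3

Derivation:
Op 1: append 3 -> log_len=3
Op 2: F0 acks idx 3 -> match: F0=3 F1=0; commitIndex=3
Op 3: F0 acks idx 2 -> match: F0=3 F1=0; commitIndex=3
Op 4: F0 acks idx 2 -> match: F0=3 F1=0; commitIndex=3
Op 5: F1 acks idx 3 -> match: F0=3 F1=3; commitIndex=3
Op 6: append 1 -> log_len=4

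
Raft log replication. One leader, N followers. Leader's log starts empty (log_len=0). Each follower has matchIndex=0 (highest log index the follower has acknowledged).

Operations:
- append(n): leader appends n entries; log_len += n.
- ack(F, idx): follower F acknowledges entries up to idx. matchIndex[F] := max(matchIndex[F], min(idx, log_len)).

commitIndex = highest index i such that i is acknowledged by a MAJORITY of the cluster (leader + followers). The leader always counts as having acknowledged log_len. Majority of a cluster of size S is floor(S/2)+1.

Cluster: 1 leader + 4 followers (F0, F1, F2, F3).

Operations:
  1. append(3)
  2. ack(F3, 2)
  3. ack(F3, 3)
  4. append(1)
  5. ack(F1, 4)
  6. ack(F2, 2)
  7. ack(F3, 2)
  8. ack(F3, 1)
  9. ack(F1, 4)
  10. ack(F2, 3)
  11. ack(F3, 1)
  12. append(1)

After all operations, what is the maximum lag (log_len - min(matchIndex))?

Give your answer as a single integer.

Answer: 5

Derivation:
Op 1: append 3 -> log_len=3
Op 2: F3 acks idx 2 -> match: F0=0 F1=0 F2=0 F3=2; commitIndex=0
Op 3: F3 acks idx 3 -> match: F0=0 F1=0 F2=0 F3=3; commitIndex=0
Op 4: append 1 -> log_len=4
Op 5: F1 acks idx 4 -> match: F0=0 F1=4 F2=0 F3=3; commitIndex=3
Op 6: F2 acks idx 2 -> match: F0=0 F1=4 F2=2 F3=3; commitIndex=3
Op 7: F3 acks idx 2 -> match: F0=0 F1=4 F2=2 F3=3; commitIndex=3
Op 8: F3 acks idx 1 -> match: F0=0 F1=4 F2=2 F3=3; commitIndex=3
Op 9: F1 acks idx 4 -> match: F0=0 F1=4 F2=2 F3=3; commitIndex=3
Op 10: F2 acks idx 3 -> match: F0=0 F1=4 F2=3 F3=3; commitIndex=3
Op 11: F3 acks idx 1 -> match: F0=0 F1=4 F2=3 F3=3; commitIndex=3
Op 12: append 1 -> log_len=5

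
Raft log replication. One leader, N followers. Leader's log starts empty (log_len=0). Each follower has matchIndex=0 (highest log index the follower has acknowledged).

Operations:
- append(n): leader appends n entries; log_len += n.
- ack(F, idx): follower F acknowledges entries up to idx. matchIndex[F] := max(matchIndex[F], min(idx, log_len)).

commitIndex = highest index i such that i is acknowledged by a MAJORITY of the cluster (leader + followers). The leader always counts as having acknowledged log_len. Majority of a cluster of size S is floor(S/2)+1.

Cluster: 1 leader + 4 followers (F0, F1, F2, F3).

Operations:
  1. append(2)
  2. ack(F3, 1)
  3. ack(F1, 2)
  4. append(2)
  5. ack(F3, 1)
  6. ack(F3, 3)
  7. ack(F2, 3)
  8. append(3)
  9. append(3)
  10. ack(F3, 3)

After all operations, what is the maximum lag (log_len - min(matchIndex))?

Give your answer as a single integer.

Op 1: append 2 -> log_len=2
Op 2: F3 acks idx 1 -> match: F0=0 F1=0 F2=0 F3=1; commitIndex=0
Op 3: F1 acks idx 2 -> match: F0=0 F1=2 F2=0 F3=1; commitIndex=1
Op 4: append 2 -> log_len=4
Op 5: F3 acks idx 1 -> match: F0=0 F1=2 F2=0 F3=1; commitIndex=1
Op 6: F3 acks idx 3 -> match: F0=0 F1=2 F2=0 F3=3; commitIndex=2
Op 7: F2 acks idx 3 -> match: F0=0 F1=2 F2=3 F3=3; commitIndex=3
Op 8: append 3 -> log_len=7
Op 9: append 3 -> log_len=10
Op 10: F3 acks idx 3 -> match: F0=0 F1=2 F2=3 F3=3; commitIndex=3

Answer: 10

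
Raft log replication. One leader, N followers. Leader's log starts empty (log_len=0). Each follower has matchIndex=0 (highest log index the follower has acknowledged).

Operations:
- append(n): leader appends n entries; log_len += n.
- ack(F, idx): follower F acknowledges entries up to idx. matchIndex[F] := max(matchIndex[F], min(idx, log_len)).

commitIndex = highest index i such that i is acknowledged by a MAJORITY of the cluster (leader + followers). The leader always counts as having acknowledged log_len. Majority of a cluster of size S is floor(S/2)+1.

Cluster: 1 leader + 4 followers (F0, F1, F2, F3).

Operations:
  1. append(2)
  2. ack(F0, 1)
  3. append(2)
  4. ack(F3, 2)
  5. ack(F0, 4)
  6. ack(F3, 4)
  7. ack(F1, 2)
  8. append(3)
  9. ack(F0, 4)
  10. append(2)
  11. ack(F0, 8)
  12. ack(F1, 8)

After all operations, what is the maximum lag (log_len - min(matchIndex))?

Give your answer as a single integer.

Answer: 9

Derivation:
Op 1: append 2 -> log_len=2
Op 2: F0 acks idx 1 -> match: F0=1 F1=0 F2=0 F3=0; commitIndex=0
Op 3: append 2 -> log_len=4
Op 4: F3 acks idx 2 -> match: F0=1 F1=0 F2=0 F3=2; commitIndex=1
Op 5: F0 acks idx 4 -> match: F0=4 F1=0 F2=0 F3=2; commitIndex=2
Op 6: F3 acks idx 4 -> match: F0=4 F1=0 F2=0 F3=4; commitIndex=4
Op 7: F1 acks idx 2 -> match: F0=4 F1=2 F2=0 F3=4; commitIndex=4
Op 8: append 3 -> log_len=7
Op 9: F0 acks idx 4 -> match: F0=4 F1=2 F2=0 F3=4; commitIndex=4
Op 10: append 2 -> log_len=9
Op 11: F0 acks idx 8 -> match: F0=8 F1=2 F2=0 F3=4; commitIndex=4
Op 12: F1 acks idx 8 -> match: F0=8 F1=8 F2=0 F3=4; commitIndex=8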